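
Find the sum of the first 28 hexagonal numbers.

Σ i(2i−1) = 2Σi² − Σi over i = 1..28.
Σi = 406 and Σi² = 7714.
2·7714 − 1·406 = 15022.

15022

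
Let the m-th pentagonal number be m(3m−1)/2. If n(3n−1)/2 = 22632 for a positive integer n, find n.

123

Set n(3n−1)/2 = 22632, giving 3n² − n − 45264 = 0.
The discriminant is 1 + 24·22632 = 543169, and √543169 = 737.
So n = (1 + 737) / 6 = 738/6 = 123.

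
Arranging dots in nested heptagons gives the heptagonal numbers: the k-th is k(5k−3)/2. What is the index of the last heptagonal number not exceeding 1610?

Solve n(5n−3)/2 ≤ 1610 for integer n.
n = 25 gives 1525 ≤ 1610, while n = 26 gives 1651 > 1610; so the answer is index 25.

25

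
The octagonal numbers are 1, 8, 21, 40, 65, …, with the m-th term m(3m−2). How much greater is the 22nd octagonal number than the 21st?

127

Consecutive octagonal numbers differ by 6n − 5: here 6·22 − 5 = 127.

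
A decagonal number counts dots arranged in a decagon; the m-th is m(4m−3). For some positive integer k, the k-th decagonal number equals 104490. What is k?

162

Set n(4n−3) = 104490, giving 4n² − 3n − 104490 = 0.
The discriminant is 9 + 16·104490 = 1671849, and √1671849 = 1293.
So n = (3 + 1293) / 8 = 1296/8 = 162.
Check: 162·(4·162 − 3) = 104490. ✓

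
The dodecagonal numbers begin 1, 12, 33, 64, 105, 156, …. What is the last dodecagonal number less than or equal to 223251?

Solve n(5n−4) ≤ 223251 for integer n.
n = 211 gives 221761 ≤ 223251, while n = 212 gives 223872 > 223251; so the answer is 221761.

221761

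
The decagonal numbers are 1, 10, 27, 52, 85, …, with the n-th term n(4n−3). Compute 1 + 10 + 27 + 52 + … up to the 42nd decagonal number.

99631

Σ i(4i−3) = 4Σi² − 3Σi over i = 1..42.
Σi = 903 and Σi² = 25585.
4·25585 − 3·903 = 99631.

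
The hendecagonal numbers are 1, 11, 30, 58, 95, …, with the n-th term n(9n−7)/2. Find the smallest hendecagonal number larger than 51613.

Solve n(9n−7)/2 > 51613 for integer n.
The largest n with value ≤ 51613 is 107 (since 51146 ≤ 51613 < 52110), so the first above is n = 108, value 52110.

52110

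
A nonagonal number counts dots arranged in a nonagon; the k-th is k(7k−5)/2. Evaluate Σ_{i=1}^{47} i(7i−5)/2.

122200

Σ i(7i−5)/2 = (7Σi² − 5Σi) / 2 over i = 1..47.
Σi = 1128 and Σi² = 35720.
(7·35720 − 5·1128) / 2 = 244400/2 = 122200.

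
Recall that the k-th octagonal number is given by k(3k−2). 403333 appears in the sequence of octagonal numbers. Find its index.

367

Set n(3n−2) = 403333, giving 3n² − 2n − 403333 = 0.
The discriminant is 4 + 12·403333 = 4840000, and √4840000 = 2200.
So n = (2 + 2200) / 6 = 2202/6 = 367.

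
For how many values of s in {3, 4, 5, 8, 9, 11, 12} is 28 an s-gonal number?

1

s = 3: P(3, 7) = 28. ✓
s = 4: P(4, 5) = 25 and P(4, 6) = 36; 28 is not s-gonal.
s = 5: P(5, 4) = 22 and P(5, 5) = 35; 28 is not s-gonal.
s = 8: P(8, 3) = 21 and P(8, 4) = 40; 28 is not s-gonal.
s = 9: P(9, 3) = 24 and P(9, 4) = 46; 28 is not s-gonal.
s = 11: P(11, 2) = 11 and P(11, 3) = 30; 28 is not s-gonal.
s = 12: P(12, 2) = 12 and P(12, 3) = 33; 28 is not s-gonal.
Hits: s ∈ {3} → 1.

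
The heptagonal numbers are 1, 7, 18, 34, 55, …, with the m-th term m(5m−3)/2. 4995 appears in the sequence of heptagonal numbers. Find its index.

Set n(5n−3)/2 = 4995, giving 5n² − 3n − 9990 = 0.
So n = (3 + 447) / 10 = 450/10 = 45.

45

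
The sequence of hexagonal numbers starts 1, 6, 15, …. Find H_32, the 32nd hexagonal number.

The 32nd hexagonal number is n(2n−1) with n = 32.
32·(2·32 − 1) = 32·63 = 2016.

2016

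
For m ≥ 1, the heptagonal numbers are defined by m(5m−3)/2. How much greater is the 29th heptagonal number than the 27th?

29·(5·29 − 3)/2 = 2059 and 27·(5·27 − 3)/2 = 1782.
Difference: 2059 − 1782 = 277.

277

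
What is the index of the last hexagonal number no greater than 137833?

Solve n(2n−1) ≤ 137833 for integer n.
n = 262 gives 137026 ≤ 137833, while n = 263 gives 138075 > 137833; so the answer is index 262.

262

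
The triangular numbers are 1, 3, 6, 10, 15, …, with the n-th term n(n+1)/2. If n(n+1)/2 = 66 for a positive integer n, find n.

Set n(n+1)/2 = 66, giving n² + n − 132 = 0.
The discriminant is 1 + 8·66 = 529, and √529 = 23.
So n = (-1 + 23) / 2 = 22/2 = 11.

11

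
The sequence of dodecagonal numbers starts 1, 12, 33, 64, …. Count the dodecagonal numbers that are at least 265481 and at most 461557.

74

The n-th dodecagonal number is n(5n−4).
Smallest index with value ≥ 265481: n = 231 (giving 265881).
Largest index with value ≤ 461557: n = 304 (giving 460864).
Indices 231 through 304: 74 terms.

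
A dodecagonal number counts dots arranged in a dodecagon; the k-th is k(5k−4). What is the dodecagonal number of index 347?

600657

The 347th dodecagonal number is n(5n−4) with n = 347.
347·(5·347 − 4) = 347·1731 = 600657.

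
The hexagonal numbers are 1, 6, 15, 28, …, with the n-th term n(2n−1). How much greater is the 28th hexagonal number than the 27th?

Consecutive hexagonal numbers differ by 4n − 3: here 4·28 − 3 = 109.

109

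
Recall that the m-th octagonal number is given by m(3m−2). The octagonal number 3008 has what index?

Set n(3n−2) = 3008, giving 3n² − 2n − 3008 = 0.
The discriminant is 4 + 12·3008 = 36100, and √36100 = 190.
So n = (2 + 190) / 6 = 192/6 = 32.

32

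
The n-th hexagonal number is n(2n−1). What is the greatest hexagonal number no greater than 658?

Solve n(2n−1) ≤ 658 for integer n.
n = 18 gives 630 ≤ 658, while n = 19 gives 703 > 658; so the answer is 630.

630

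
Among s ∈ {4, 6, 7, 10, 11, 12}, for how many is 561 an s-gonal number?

2

s = 4: P(4, 23) = 529 and P(4, 24) = 576; 561 is not s-gonal.
s = 6: P(6, 17) = 561. ✓
s = 7: P(7, 15) = 540 and P(7, 16) = 616; 561 is not s-gonal.
s = 10: P(10, 12) = 540 and P(10, 13) = 637; 561 is not s-gonal.
s = 11: P(11, 11) = 506 and P(11, 12) = 606; 561 is not s-gonal.
s = 12: P(12, 11) = 561. ✓
Hits: s ∈ {6, 12} → 2.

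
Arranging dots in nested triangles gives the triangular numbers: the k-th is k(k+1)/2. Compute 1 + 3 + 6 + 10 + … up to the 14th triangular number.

560

Σ i(i+1)/2 = (Σi² + Σi) / 2 over i = 1..14.
Σi = 105 and Σi² = 1015.
(1·1015 + 1·105) / 2 = 1120/2 = 560.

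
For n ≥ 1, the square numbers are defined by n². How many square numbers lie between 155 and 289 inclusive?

5

The n-th square number is n².
Smallest index with value ≥ 155: n = 13 (giving 169).
Largest index with value ≤ 289: n = 17 (giving 289).
Indices 13 through 17: 5 terms.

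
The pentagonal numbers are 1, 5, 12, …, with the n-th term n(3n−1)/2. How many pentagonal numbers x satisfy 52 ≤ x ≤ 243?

The n-th pentagonal number is n(3n−1)/2.
Smallest index with value ≥ 52: n = 7 (giving 70).
Largest index with value ≤ 243: n = 12 (giving 210).
Indices 7 through 12: 6 terms.

6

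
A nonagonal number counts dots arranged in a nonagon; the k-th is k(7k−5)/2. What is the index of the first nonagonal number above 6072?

Solve n(7n−5)/2 > 6072 for integer n.
The largest n with value ≤ 6072 is 42 (since 6069 ≤ 6072 < 6364), so the first above is n = 43, value 6364.

43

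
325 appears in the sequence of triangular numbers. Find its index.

25

Set n(n+1)/2 = 325, giving n² + n − 650 = 0.
So n = (-1 + 51) / 2 = 50/2 = 25.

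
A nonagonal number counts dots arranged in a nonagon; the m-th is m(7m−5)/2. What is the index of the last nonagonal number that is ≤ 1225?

19

Solve n(7n−5)/2 ≤ 1225 for integer n.
n = 19 gives 1216 ≤ 1225, while n = 20 gives 1350 > 1225; so the answer is index 19.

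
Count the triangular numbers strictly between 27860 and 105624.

The n-th triangular number is n(n+1)/2.
Smallest index with value > 27860: n = 236 (giving 27966).
Largest index with value < 105624: n = 459 (giving 105570).
Indices 236 through 459: 224 terms.

224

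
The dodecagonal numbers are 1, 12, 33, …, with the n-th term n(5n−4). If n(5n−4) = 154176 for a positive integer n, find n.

176

Set n(5n−4) = 154176, giving 5n² − 4n − 154176 = 0.
So n = (4 + 1756) / 10 = 1760/10 = 176.
Check: 176·(5·176 − 4) = 154176. ✓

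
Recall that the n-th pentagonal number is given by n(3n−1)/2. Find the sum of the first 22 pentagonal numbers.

Σ i(3i−1)/2 = (3Σi² − Σi) / 2 over i = 1..22.
Σi = 253 and Σi² = 3795.
(3·3795 − 1·253) / 2 = 11132/2 = 5566.

5566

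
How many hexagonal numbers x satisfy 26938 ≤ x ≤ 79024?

The n-th hexagonal number is n(2n−1).
Smallest index with value ≥ 26938: n = 117 (giving 27261).
Largest index with value ≤ 79024: n = 199 (giving 79003).
Indices 117 through 199: 83 terms.

83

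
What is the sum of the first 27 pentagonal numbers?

Σ i(3i−1)/2 = (3Σi² − Σi) / 2 over i = 1..27.
Σi = 378 and Σi² = 6930.
(3·6930 − 1·378) / 2 = 20412/2 = 10206.

10206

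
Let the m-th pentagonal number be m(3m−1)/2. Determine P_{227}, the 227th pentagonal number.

The 227th pentagonal number is n(3n−1)/2 with n = 227.
227·(3·227 − 1)/2 = 227·680/2 = 227·340 = 77180.

77180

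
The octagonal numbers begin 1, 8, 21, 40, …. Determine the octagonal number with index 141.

59361

The 141st octagonal number is n(3n−2) with n = 141.
141·(3·141 − 2) = 141·421 = 59361.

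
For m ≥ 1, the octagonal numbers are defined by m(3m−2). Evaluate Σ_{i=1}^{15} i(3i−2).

3480

Σ i(3i−2) = 3Σi² − 2Σi over i = 1..15.
Σi = 120 and Σi² = 1240.
3·1240 − 2·120 = 3480.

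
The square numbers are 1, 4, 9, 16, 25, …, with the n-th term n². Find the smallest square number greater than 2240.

Solve n² > 2240 for integer n.
The largest n with value ≤ 2240 is 47 (since 2209 ≤ 2240 < 2304), so the first above is n = 48, value 2304.

2304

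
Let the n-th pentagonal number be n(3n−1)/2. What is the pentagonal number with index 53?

4187

The 53rd pentagonal number is n(3n−1)/2 with n = 53.
53·(3·53 − 1)/2 = 53·158/2 = 53·79 = 4187.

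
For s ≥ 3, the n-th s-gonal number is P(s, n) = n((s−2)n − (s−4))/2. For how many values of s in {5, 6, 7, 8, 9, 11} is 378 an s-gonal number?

1

s = 5: P(5, 16) = 376 and P(5, 17) = 425; 378 is not s-gonal.
s = 6: P(6, 14) = 378. ✓
s = 7: P(7, 12) = 342 and P(7, 13) = 403; 378 is not s-gonal.
s = 8: P(8, 11) = 341 and P(8, 12) = 408; 378 is not s-gonal.
s = 9: P(9, 10) = 325 and P(9, 11) = 396; 378 is not s-gonal.
s = 11: P(11, 9) = 333 and P(11, 10) = 415; 378 is not s-gonal.
Hits: s ∈ {6} → 1.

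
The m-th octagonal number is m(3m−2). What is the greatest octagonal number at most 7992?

7701

Solve n(3n−2) ≤ 7992 for integer n.
n = 51 gives 7701 ≤ 7992, while n = 52 gives 8008 > 7992; so the answer is 7701.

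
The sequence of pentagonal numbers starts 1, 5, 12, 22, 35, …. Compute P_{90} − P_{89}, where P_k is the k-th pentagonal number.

Consecutive pentagonal numbers differ by 3n − 2: here 3·90 − 2 = 268.

268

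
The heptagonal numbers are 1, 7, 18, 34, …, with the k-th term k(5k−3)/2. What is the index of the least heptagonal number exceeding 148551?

245

Solve n(5n−3)/2 > 148551 for integer n.
The largest n with value ≤ 148551 is 244 (since 148474 ≤ 148551 < 149695), so the first above is n = 245, value 149695.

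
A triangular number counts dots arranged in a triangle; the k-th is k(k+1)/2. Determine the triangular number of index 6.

6·7/2 = 42/2 = 21.

21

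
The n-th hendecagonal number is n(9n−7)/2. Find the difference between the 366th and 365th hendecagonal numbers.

Consecutive hendecagonal numbers differ by 9n − 8: here 9·366 − 8 = 3286.

3286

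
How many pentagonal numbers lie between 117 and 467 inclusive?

The n-th pentagonal number is n(3n−1)/2.
Smallest index with value ≥ 117: n = 9 (giving 117).
Largest index with value ≤ 467: n = 17 (giving 425).
Indices 9 through 17: 9 terms.

9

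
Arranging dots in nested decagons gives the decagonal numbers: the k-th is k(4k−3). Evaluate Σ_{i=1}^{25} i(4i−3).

Σ i(4i−3) = 4Σi² − 3Σi over i = 1..25.
Σi = 325 and Σi² = 5525.
4·5525 − 3·325 = 21125.

21125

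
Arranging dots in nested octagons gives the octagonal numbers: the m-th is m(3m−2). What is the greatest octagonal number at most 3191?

3008

Solve n(3n−2) ≤ 3191 for integer n.
n = 32 gives 3008 ≤ 3191, while n = 33 gives 3201 > 3191; so the answer is 3008.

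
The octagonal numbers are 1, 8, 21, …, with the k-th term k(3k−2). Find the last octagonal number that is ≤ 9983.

9976

Solve n(3n−2) ≤ 9983 for integer n.
n = 58 gives 9976 ≤ 9983, while n = 59 gives 10325 > 9983; so the answer is 9976.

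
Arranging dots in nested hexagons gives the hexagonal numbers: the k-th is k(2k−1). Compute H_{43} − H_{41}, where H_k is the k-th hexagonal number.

43·(2·43 − 1) = 3655 and 41·(2·41 − 1) = 3321.
Difference: 3655 − 3321 = 334.

334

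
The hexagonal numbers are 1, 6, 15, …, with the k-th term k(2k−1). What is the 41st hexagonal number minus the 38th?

471

41·(2·41 − 1) = 3321 and 38·(2·38 − 1) = 2850.
Difference: 3321 − 2850 = 471.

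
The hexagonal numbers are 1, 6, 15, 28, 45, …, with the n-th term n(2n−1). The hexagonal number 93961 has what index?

Set n(2n−1) = 93961, giving 2n² − n − 93961 = 0.
So n = (1 + 867) / 4 = 868/4 = 217.

217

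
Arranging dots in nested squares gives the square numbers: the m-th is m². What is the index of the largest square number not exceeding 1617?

40

Solve n² ≤ 1617 for integer n.
n = 40 gives 1600 ≤ 1617, while n = 41 gives 1681 > 1617; so the answer is index 40.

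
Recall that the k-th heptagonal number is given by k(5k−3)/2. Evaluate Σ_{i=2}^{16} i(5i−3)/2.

Σ i(5i−3)/2 = (5Σi² − 3Σi) / 2 over i = 2..16.
Σi = 136 − 1 = 135 and Σi² = 1496 − 1 = 1495.
(5·1495 − 3·135) / 2 = 7070/2 = 3535.

3535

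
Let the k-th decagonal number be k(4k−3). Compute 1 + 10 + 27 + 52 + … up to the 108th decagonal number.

1685358

Σ i(4i−3) = 4Σi² − 3Σi over i = 1..108.
Σi = 5886 and Σi² = 425754.
4·425754 − 3·5886 = 1685358.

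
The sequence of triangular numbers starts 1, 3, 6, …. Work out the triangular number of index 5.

The 5th triangular number is n(n+1)/2 with n = 5.
5·6/2 = 30/2 = 15.

15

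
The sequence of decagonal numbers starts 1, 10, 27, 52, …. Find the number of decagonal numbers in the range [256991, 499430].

The n-th decagonal number is n(4n−3).
Smallest index with value ≥ 256991: n = 254 (giving 257302).
Largest index with value ≤ 499430: n = 353 (giving 497377).
Indices 254 through 353: 100 terms.

100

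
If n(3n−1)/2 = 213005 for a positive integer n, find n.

377

Set n(3n−1)/2 = 213005, giving 3n² − n − 426010 = 0.
The discriminant is 1 + 24·213005 = 5112121, and √5112121 = 2261.
So n = (1 + 2261) / 6 = 2262/6 = 377.
Check: 377·(3·377 − 1)/2 = 213005. ✓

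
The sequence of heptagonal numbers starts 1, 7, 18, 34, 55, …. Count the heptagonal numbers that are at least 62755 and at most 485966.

283

The n-th heptagonal number is n(5n−3)/2.
Smallest index with value ≥ 62755: n = 159 (giving 62964).
Largest index with value ≤ 485966: n = 441 (giving 485541).
Indices 159 through 441: 283 terms.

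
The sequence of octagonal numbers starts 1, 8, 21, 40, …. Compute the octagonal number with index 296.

262256

296·(3·296 − 2) = 296·886 = 262256.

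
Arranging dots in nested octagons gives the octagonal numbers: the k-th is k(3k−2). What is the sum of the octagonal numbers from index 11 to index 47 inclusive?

103859

Σ i(3i−2) = 3Σi² − 2Σi over i = 11..47.
Σi = 1128 − 55 = 1073 and Σi² = 35720 − 385 = 35335.
3·35335 − 2·1073 = 103859.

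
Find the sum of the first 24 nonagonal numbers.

Σ i(7i−5)/2 = (7Σi² − 5Σi) / 2 over i = 1..24.
Σi = 300 and Σi² = 4900.
(7·4900 − 5·300) / 2 = 32800/2 = 16400.

16400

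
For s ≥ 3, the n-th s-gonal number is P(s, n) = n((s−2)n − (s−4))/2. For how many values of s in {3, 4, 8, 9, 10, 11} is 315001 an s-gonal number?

s = 3: P(3, 793) = 314821 and P(3, 794) = 315615; 315001 is not s-gonal.
s = 4: P(4, 561) = 314721 and P(4, 562) = 315844; 315001 is not s-gonal.
s = 8: P(8, 324) = 314280 and P(8, 325) = 316225; 315001 is not s-gonal.
s = 9: P(9, 300) = 314250 and P(9, 301) = 316351; 315001 is not s-gonal.
s = 10: P(10, 281) = 315001. ✓
s = 11: P(11, 264) = 312708 and P(11, 265) = 315085; 315001 is not s-gonal.
Hits: s ∈ {10} → 1.

1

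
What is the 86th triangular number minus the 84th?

86·87/2 = 3741 and 84·85/2 = 3570.
Difference: 3741 − 3570 = 171.

171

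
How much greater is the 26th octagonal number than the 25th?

151

Consecutive octagonal numbers differ by 6n − 5: here 6·26 − 5 = 151.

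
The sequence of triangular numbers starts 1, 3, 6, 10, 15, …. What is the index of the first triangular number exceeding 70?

Solve n(n+1)/2 > 70 for integer n.
The largest n with value ≤ 70 is 11 (since 66 ≤ 70 < 78), so the first above is n = 12, value 78.

12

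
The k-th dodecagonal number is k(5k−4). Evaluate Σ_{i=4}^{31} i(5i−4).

Σ i(5i−4) = 5Σi² − 4Σi over i = 4..31.
Σi = 496 − 6 = 490 and Σi² = 10416 − 14 = 10402.
5·10402 − 4·490 = 50050.

50050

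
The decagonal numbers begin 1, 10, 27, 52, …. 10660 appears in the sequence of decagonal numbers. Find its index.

Set n(4n−3) = 10660, giving 4n² − 3n − 10660 = 0.
So n = (3 + 413) / 8 = 416/8 = 52.
Check: 52·(4·52 − 3) = 10660. ✓

52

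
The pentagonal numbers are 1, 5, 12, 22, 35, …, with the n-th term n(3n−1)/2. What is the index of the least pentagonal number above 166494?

Solve n(3n−1)/2 > 166494 for integer n.
The largest n with value ≤ 166494 is 333 (since 166167 ≤ 166494 < 167167), so the first above is n = 334, value 167167.

334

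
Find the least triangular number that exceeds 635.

666

Solve n(n+1)/2 > 635 for integer n.
The largest n with value ≤ 635 is 35 (since 630 ≤ 635 < 666), so the first above is n = 36, value 666.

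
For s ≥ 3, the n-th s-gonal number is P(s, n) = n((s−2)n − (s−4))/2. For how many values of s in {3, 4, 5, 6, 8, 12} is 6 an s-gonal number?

s = 3: P(3, 3) = 6. ✓
s = 4: P(4, 2) = 4 and P(4, 3) = 9; 6 is not s-gonal.
s = 5: P(5, 2) = 5 and P(5, 3) = 12; 6 is not s-gonal.
s = 6: P(6, 2) = 6. ✓
s = 8: P(8, 1) = 1 and P(8, 2) = 8; 6 is not s-gonal.
s = 12: P(12, 1) = 1 and P(12, 2) = 12; 6 is not s-gonal.
Hits: s ∈ {3, 6} → 2.

2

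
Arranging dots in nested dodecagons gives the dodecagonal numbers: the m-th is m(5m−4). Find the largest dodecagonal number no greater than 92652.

91936

Solve n(5n−4) ≤ 92652 for integer n.
n = 136 gives 91936 ≤ 92652, while n = 137 gives 93297 > 92652; so the answer is 91936.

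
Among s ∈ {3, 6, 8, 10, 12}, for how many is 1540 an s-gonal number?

s = 3: P(3, 55) = 1540. ✓
s = 6: P(6, 28) = 1540. ✓
s = 8: P(8, 22) = 1408 and P(8, 23) = 1541; 1540 is not s-gonal.
s = 10: P(10, 20) = 1540. ✓
s = 12: P(12, 17) = 1377 and P(12, 18) = 1548; 1540 is not s-gonal.
Hits: s ∈ {3, 6, 10} → 3.

3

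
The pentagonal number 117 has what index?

9

Set n(3n−1)/2 = 117, giving 3n² − n − 234 = 0.
So n = (1 + 53) / 6 = 54/6 = 9.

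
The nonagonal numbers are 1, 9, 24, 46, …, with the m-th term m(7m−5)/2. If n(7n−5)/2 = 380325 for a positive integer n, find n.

330

Set n(7n−5)/2 = 380325, giving 7n² − 5n − 760650 = 0.
So n = (5 + 4615) / 14 = 4620/14 = 330.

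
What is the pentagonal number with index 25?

The 25th pentagonal number is n(3n−1)/2 with n = 25.
25·(3·25 − 1)/2 = 25·74/2 = 25·37 = 925.

925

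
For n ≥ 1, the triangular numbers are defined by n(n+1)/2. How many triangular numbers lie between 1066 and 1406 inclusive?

The n-th triangular number is n(n+1)/2.
Smallest index with value ≥ 1066: n = 46 (giving 1081).
Largest index with value ≤ 1406: n = 52 (giving 1378).
Indices 46 through 52: 7 terms.

7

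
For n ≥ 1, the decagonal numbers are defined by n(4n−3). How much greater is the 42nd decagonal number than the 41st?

Consecutive decagonal numbers differ by 8n − 7: here 8·42 − 7 = 329.

329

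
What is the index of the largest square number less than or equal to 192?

13

Solve n² ≤ 192 for integer n.
n = 13 gives 169 ≤ 192, while n = 14 gives 196 > 192; so the answer is index 13.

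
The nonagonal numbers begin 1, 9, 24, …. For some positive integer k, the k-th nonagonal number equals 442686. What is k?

356

Set n(7n−5)/2 = 442686, giving 7n² − 5n − 885372 = 0.
The discriminant is 25 + 56·442686 = 24790441, and √24790441 = 4979.
So n = (5 + 4979) / 14 = 4984/14 = 356.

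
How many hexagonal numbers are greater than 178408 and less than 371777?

133

The n-th hexagonal number is n(2n−1).
Smallest index with value > 178408: n = 299 (giving 178503).
Largest index with value < 371777: n = 431 (giving 371091).
Indices 299 through 431: 133 terms.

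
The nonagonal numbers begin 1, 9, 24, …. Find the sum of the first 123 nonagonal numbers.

2178494

Σ i(7i−5)/2 = (7Σi² − 5Σi) / 2 over i = 1..123.
Σi = 7626 and Σi² = 627874.
(7·627874 − 5·7626) / 2 = 4356988/2 = 2178494.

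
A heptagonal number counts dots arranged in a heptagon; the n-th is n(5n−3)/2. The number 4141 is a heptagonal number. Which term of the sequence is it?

41

Set n(5n−3)/2 = 4141, giving 5n² − 3n − 8282 = 0.
The discriminant is 9 + 40·4141 = 165649, and √165649 = 407.
So n = (3 + 407) / 10 = 410/10 = 41.
Check: 41·(5·41 − 3)/2 = 4141. ✓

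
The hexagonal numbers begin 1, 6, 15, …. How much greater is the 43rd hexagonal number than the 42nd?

Consecutive hexagonal numbers differ by 4n − 3: here 4·43 − 3 = 169.

169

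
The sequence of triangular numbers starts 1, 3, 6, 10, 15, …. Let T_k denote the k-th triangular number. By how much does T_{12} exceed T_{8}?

12·13/2 = 78 and 8·9/2 = 36.
Difference: 78 − 36 = 42.

42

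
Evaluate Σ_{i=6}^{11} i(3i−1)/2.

651

Σ i(3i−1)/2 = (3Σi² − Σi) / 2 over i = 6..11.
Σi = 66 − 15 = 51 and Σi² = 506 − 55 = 451.
(3·451 − 1·51) / 2 = 1302/2 = 651.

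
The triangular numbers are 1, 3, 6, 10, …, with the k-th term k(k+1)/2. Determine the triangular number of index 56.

The 56th triangular number is n(n+1)/2 with n = 56.
56·57/2 = 3192/2 = 1596.

1596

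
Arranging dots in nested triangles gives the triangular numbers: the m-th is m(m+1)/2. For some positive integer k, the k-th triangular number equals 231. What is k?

Set n(n+1)/2 = 231, giving n² + n − 462 = 0.
The discriminant is 1 + 8·231 = 1849, and √1849 = 43.
So n = (-1 + 43) / 2 = 42/2 = 21.

21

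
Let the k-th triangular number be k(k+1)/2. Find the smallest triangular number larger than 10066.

Solve n(n+1)/2 > 10066 for integer n.
The largest n with value ≤ 10066 is 141 (since 10011 ≤ 10066 < 10153), so the first above is n = 142, value 10153.

10153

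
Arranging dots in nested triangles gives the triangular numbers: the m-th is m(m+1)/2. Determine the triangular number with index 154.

154·155/2 = 23870/2 = 11935.

11935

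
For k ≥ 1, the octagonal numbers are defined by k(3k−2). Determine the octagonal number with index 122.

122·(3·122 − 2) = 122·364 = 44408.

44408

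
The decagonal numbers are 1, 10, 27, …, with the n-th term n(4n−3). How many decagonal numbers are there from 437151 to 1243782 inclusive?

228

The n-th decagonal number is n(4n−3).
Smallest index with value ≥ 437151: n = 331 (giving 437251).
Largest index with value ≤ 1243782: n = 558 (giving 1243782).
Indices 331 through 558: 228 terms.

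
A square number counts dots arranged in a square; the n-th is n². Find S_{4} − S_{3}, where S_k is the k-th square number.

7

n² − (n−1)² = 2n − 1, so 4² − 3² = 2·4 − 1 = 7.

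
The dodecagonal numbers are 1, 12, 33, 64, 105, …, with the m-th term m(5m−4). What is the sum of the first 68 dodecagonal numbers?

Σ i(5i−4) = 5Σi² − 4Σi over i = 1..68.
Σi = 2346 and Σi² = 107134.
5·107134 − 4·2346 = 526286.

526286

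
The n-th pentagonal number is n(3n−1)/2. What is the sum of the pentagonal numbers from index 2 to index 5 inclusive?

74

Σ i(3i−1)/2 = (3Σi² − Σi) / 2 over i = 2..5.
Σi = 15 − 1 = 14 and Σi² = 55 − 1 = 54.
(3·54 − 1·14) / 2 = 148/2 = 74.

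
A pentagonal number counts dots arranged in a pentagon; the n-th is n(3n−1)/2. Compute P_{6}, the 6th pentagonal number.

The 6th pentagonal number is n(3n−1)/2 with n = 6.
6·(3·6 − 1)/2 = 6·17/2 = 51.

51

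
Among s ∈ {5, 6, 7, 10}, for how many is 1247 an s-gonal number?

1

s = 5: P(5, 29) = 1247. ✓
s = 6: P(6, 25) = 1225 and P(6, 26) = 1326; 1247 is not s-gonal.
s = 7: P(7, 22) = 1177 and P(7, 23) = 1288; 1247 is not s-gonal.
s = 10: P(10, 18) = 1242 and P(10, 19) = 1387; 1247 is not s-gonal.
Hits: s ∈ {5} → 1.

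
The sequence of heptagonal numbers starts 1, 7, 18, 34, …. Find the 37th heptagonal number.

3367

37·(5·37 − 3)/2 = 37·182/2 = 37·91 = 3367.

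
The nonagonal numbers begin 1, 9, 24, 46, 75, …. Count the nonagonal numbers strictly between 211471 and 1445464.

The n-th nonagonal number is n(7n−5)/2.
Smallest index with value > 211471: n = 247 (giving 212914).
Largest index with value < 1445464: n = 642 (giving 1440969).
Indices 247 through 642: 396 terms.

396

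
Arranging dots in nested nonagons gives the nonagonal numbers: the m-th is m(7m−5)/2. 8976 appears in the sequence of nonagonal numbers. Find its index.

51

Set n(7n−5)/2 = 8976, giving 7n² − 5n − 17952 = 0.
The discriminant is 25 + 56·8976 = 502681, and √502681 = 709.
So n = (5 + 709) / 14 = 714/14 = 51.
Check: 51·(7·51 − 5)/2 = 8976. ✓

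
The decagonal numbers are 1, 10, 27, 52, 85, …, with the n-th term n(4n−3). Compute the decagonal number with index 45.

The 45th decagonal number is n(4n−3) with n = 45.
45·(4·45 − 3) = 45·177 = 7965.

7965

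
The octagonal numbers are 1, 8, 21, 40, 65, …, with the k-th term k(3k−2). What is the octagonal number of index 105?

The 105th octagonal number is n(3n−2) with n = 105.
105·(3·105 − 2) = 105·313 = 32865.

32865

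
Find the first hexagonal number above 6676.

6903

Solve n(2n−1) > 6676 for integer n.
The largest n with value ≤ 6676 is 58 (since 6670 ≤ 6676 < 6903), so the first above is n = 59, value 6903.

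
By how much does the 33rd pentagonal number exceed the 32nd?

Consecutive pentagonal numbers differ by 3n − 2: here 3·33 − 2 = 97.

97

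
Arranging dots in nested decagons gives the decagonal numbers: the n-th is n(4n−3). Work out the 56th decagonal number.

The 56th decagonal number is n(4n−3) with n = 56.
56·(4·56 − 3) = 56·221 = 12376.

12376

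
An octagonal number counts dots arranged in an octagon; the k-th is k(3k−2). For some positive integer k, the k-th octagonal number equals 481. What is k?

13

Set n(3n−2) = 481, giving 3n² − 2n − 481 = 0.
So n = (2 + 76) / 6 = 78/6 = 13.
Check: 13·(3·13 − 2) = 481. ✓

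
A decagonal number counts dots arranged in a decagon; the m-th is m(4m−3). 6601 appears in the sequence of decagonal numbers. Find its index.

41

Set n(4n−3) = 6601, giving 4n² − 3n − 6601 = 0.
So n = (3 + 325) / 8 = 328/8 = 41.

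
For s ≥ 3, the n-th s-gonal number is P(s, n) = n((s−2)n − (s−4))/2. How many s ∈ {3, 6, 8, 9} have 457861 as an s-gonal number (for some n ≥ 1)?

1

s = 3: P(3, 956) = 457446 and P(3, 957) = 458403; 457861 is not s-gonal.
s = 6: P(6, 478) = 456490 and P(6, 479) = 458403; 457861 is not s-gonal.
s = 8: P(8, 391) = 457861. ✓
s = 9: P(9, 362) = 457749 and P(9, 363) = 460284; 457861 is not s-gonal.
Hits: s ∈ {8} → 1.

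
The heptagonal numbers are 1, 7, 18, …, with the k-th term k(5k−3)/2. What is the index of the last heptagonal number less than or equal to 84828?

184

Solve n(5n−3)/2 ≤ 84828 for integer n.
n = 184 gives 84364 ≤ 84828, while n = 185 gives 85285 > 84828; so the answer is index 184.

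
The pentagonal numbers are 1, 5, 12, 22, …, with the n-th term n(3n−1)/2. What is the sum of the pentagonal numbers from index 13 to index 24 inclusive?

Σ i(3i−1)/2 = (3Σi² − Σi) / 2 over i = 13..24.
Σi = 300 − 78 = 222 and Σi² = 4900 − 650 = 4250.
(3·4250 − 1·222) / 2 = 12528/2 = 6264.

6264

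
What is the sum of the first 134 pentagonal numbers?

Σ i(3i−1)/2 = (3Σi² − Σi) / 2 over i = 1..134.
Σi = 9045 and Σi² = 811035.
(3·811035 − 1·9045) / 2 = 2424060/2 = 1212030.

1212030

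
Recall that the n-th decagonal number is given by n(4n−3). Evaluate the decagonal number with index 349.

486157

The 349th decagonal number is n(4n−3) with n = 349.
349·(4·349 − 3) = 349·1393 = 486157.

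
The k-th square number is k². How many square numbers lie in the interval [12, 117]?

7

The n-th square number is n².
Smallest index with value ≥ 12: n = 4 (giving 16).
Largest index with value ≤ 117: n = 10 (giving 100).
Indices 4 through 10: 7 terms.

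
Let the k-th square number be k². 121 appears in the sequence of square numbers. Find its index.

We need n² = 121, so n = √121 = 11.

11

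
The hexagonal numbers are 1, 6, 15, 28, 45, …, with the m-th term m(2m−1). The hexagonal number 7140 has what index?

60

Set n(2n−1) = 7140, giving 2n² − n − 7140 = 0.
So n = (1 + 239) / 4 = 240/4 = 60.
Check: 60·(2·60 − 1) = 7140. ✓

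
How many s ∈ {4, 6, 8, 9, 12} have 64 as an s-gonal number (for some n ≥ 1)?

2

s = 4: P(4, 8) = 64. ✓
s = 6: P(6, 5) = 45 and P(6, 6) = 66; 64 is not s-gonal.
s = 8: P(8, 4) = 40 and P(8, 5) = 65; 64 is not s-gonal.
s = 9: P(9, 4) = 46 and P(9, 5) = 75; 64 is not s-gonal.
s = 12: P(12, 4) = 64. ✓
Hits: s ∈ {4, 12} → 2.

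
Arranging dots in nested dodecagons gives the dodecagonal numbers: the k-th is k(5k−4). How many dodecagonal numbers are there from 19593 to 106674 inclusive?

The n-th dodecagonal number is n(5n−4).
Smallest index with value ≥ 19593: n = 63 (giving 19593).
Largest index with value ≤ 106674: n = 146 (giving 105996).
Indices 63 through 146: 84 terms.

84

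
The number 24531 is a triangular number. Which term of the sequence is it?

221

Set n(n+1)/2 = 24531, giving n² + n − 49062 = 0.
The discriminant is 1 + 8·24531 = 196249, and √196249 = 443.
So n = (-1 + 443) / 2 = 442/2 = 221.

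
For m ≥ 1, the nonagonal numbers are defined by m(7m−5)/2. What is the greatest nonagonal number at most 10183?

Solve n(7n−5)/2 ≤ 10183 for integer n.
n = 54 gives 10071 ≤ 10183, while n = 55 gives 10450 > 10183; so the answer is 10071.

10071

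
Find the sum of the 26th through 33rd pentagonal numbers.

Σ i(3i−1)/2 = (3Σi² − Σi) / 2 over i = 26..33.
Σi = 561 − 325 = 236 and Σi² = 12529 − 5525 = 7004.
(3·7004 − 1·236) / 2 = 20776/2 = 10388.

10388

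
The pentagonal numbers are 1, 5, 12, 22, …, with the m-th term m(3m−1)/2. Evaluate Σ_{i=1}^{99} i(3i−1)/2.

Σ i(3i−1)/2 = (3Σi² − Σi) / 2 over i = 1..99.
Σi = 4950 and Σi² = 328350.
(3·328350 − 1·4950) / 2 = 980100/2 = 490050.

490050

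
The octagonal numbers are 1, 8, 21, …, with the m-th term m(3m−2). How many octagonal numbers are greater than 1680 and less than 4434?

The n-th octagonal number is n(3n−2).
Smallest index with value > 1680: n = 25 (giving 1825).
Largest index with value < 4434: n = 38 (giving 4256).
Indices 25 through 38: 14 terms.

14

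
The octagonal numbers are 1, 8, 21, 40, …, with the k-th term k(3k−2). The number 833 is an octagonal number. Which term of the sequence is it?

17

Set n(3n−2) = 833, giving 3n² − 2n − 833 = 0.
The discriminant is 4 + 12·833 = 10000, and √10000 = 100.
So n = (2 + 100) / 6 = 102/6 = 17.
Check: 17·(3·17 − 2) = 833. ✓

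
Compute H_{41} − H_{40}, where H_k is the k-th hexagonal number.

161

Consecutive hexagonal numbers differ by 4n − 3: here 4·41 − 3 = 161.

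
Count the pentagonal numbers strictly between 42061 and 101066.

The n-th pentagonal number is n(3n−1)/2.
Smallest index with value > 42061: n = 168 (giving 42252).
Largest index with value < 101066: n = 259 (giving 100492).
Indices 168 through 259: 92 terms.

92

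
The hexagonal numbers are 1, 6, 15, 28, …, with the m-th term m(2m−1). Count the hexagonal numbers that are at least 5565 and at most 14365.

The n-th hexagonal number is n(2n−1).
Smallest index with value ≥ 5565: n = 53 (giving 5565).
Largest index with value ≤ 14365: n = 85 (giving 14365).
Indices 53 through 85: 33 terms.

33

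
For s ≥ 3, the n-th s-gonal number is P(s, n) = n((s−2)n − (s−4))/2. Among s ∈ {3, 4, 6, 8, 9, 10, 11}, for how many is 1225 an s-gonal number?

3

s = 3: P(3, 49) = 1225. ✓
s = 4: P(4, 35) = 1225. ✓
s = 6: P(6, 25) = 1225. ✓
s = 8: P(8, 20) = 1160 and P(8, 21) = 1281; 1225 is not s-gonal.
s = 9: P(9, 19) = 1216 and P(9, 20) = 1350; 1225 is not s-gonal.
s = 10: P(10, 17) = 1105 and P(10, 18) = 1242; 1225 is not s-gonal.
s = 11: P(11, 16) = 1096 and P(11, 17) = 1241; 1225 is not s-gonal.
Hits: s ∈ {3, 4, 6} → 3.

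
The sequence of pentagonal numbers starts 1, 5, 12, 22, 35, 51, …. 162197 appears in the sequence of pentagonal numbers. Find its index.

329

Set n(3n−1)/2 = 162197, giving 3n² − n − 324394 = 0.
The discriminant is 1 + 24·162197 = 3892729, and √3892729 = 1973.
So n = (1 + 1973) / 6 = 1974/6 = 329.
Check: 329·(3·329 − 1)/2 = 162197. ✓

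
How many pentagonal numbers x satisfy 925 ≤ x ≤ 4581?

The n-th pentagonal number is n(3n−1)/2.
Smallest index with value ≥ 925: n = 25 (giving 925).
Largest index with value ≤ 4581: n = 55 (giving 4510).
Indices 25 through 55: 31 terms.

31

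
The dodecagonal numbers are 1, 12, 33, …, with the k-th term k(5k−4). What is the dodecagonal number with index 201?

201201

201·(5·201 − 4) = 201·1001 = 201201.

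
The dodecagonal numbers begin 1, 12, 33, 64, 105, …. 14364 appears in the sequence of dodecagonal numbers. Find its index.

Set n(5n−4) = 14364, giving 5n² − 4n − 14364 = 0.
So n = (4 + 536) / 10 = 540/10 = 54.

54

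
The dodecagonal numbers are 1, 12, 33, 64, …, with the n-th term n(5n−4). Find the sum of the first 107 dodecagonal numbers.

Σ i(5i−4) = 5Σi² − 4Σi over i = 1..107.
Σi = 5778 and Σi² = 414090.
5·414090 − 4·5778 = 2047338.

2047338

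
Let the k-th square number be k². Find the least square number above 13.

Solve n² > 13 for integer n.
The largest n with value ≤ 13 is 3 (since 9 ≤ 13 < 16), so the first above is n = 4, value 16.

16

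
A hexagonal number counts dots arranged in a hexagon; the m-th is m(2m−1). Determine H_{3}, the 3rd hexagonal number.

3·(2·3 − 1) = 3·5 = 15.

15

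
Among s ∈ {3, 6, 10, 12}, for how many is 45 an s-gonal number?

2

s = 3: P(3, 9) = 45. ✓
s = 6: P(6, 5) = 45. ✓
s = 10: P(10, 3) = 27 and P(10, 4) = 52; 45 is not s-gonal.
s = 12: P(12, 3) = 33 and P(12, 4) = 64; 45 is not s-gonal.
Hits: s ∈ {3, 6} → 2.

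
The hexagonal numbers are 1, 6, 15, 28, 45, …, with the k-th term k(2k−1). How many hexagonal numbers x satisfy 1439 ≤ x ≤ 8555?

The n-th hexagonal number is n(2n−1).
Smallest index with value ≥ 1439: n = 28 (giving 1540).
Largest index with value ≤ 8555: n = 65 (giving 8385).
Indices 28 through 65: 38 terms.

38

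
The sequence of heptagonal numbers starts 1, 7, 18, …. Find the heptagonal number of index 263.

172528

The 263rd heptagonal number is n(5n−3)/2 with n = 263.
263·(5·263 − 3)/2 = 263·1312/2 = 263·656 = 172528.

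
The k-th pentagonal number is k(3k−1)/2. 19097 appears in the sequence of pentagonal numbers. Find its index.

Set n(3n−1)/2 = 19097, giving 3n² − n − 38194 = 0.
The discriminant is 1 + 24·19097 = 458329, and √458329 = 677.
So n = (1 + 677) / 6 = 678/6 = 113.

113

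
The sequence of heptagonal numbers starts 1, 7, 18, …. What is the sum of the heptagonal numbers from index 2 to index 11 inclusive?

1165

Σ i(5i−3)/2 = (5Σi² − 3Σi) / 2 over i = 2..11.
Σi = 66 − 1 = 65 and Σi² = 506 − 1 = 505.
(5·505 − 3·65) / 2 = 2330/2 = 1165.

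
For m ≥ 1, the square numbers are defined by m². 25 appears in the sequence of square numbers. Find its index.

5

We need n² = 25, so n = √25 = 5.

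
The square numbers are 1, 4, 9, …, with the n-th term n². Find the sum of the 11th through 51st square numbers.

45141

Σ_{i=11}^{51} i² = 45526 − 385 = 45141.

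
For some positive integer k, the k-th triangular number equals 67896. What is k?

368

Set n(n+1)/2 = 67896, giving n² + n − 135792 = 0.
The discriminant is 1 + 8·67896 = 543169, and √543169 = 737.
So n = (-1 + 737) / 2 = 736/2 = 368.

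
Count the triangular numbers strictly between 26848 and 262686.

493

The n-th triangular number is n(n+1)/2.
Smallest index with value > 26848: n = 232 (giving 27028).
Largest index with value < 262686: n = 724 (giving 262450).
Indices 232 through 724: 493 terms.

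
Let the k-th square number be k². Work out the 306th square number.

93636

The 306th square number is n² with n = 306.
306² = 93636.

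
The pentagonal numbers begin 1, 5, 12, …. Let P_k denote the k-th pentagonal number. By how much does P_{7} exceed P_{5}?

7·(3·7 − 1)/2 = 70 and 5·(3·5 − 1)/2 = 35.
Difference: 70 − 35 = 35.

35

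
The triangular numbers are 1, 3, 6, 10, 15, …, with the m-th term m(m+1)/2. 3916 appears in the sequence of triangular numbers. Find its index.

Set n(n+1)/2 = 3916, giving n² + n − 7832 = 0.
So n = (-1 + 177) / 2 = 176/2 = 88.
Check: 88·89/2 = 3916. ✓

88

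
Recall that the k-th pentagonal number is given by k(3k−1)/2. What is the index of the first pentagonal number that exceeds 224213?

Solve n(3n−1)/2 > 224213 for integer n.
The largest n with value ≤ 224213 is 386 (since 223301 ≤ 224213 < 224460), so the first above is n = 387, value 224460.

387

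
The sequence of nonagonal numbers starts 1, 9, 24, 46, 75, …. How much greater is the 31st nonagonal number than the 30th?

Consecutive nonagonal numbers differ by 7n − 6: here 7·31 − 6 = 211.

211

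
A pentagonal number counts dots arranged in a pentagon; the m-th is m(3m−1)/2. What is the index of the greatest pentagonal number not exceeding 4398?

Solve n(3n−1)/2 ≤ 4398 for integer n.
n = 54 gives 4347 ≤ 4398, while n = 55 gives 4510 > 4398; so the answer is index 54.

54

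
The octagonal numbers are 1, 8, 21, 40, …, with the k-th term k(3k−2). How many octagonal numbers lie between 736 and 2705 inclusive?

The n-th octagonal number is n(3n−2).
Smallest index with value ≥ 736: n = 16 (giving 736).
Largest index with value ≤ 2705: n = 30 (giving 2640).
Indices 16 through 30: 15 terms.

15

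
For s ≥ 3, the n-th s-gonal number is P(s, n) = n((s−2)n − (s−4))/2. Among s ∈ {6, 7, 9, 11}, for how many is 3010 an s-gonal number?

1

s = 6: P(6, 39) = 3003 and P(6, 40) = 3160; 3010 is not s-gonal.
s = 7: P(7, 35) = 3010. ✓
s = 9: P(9, 29) = 2871 and P(9, 30) = 3075; 3010 is not s-gonal.
s = 11: P(11, 26) = 2951 and P(11, 27) = 3186; 3010 is not s-gonal.
Hits: s ∈ {7} → 1.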